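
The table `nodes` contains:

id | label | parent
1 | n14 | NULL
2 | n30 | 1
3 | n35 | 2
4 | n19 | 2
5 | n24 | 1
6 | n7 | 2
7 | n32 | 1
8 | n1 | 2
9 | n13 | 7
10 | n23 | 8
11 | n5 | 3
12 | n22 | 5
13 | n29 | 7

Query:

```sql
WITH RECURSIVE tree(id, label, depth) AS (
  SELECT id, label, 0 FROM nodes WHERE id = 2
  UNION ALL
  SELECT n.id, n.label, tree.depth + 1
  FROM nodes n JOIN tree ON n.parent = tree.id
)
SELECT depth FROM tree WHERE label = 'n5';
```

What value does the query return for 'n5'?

2

Base: id=2 (n30) at depth 0.
Iteration 1: rows with parent in {2} -> n35 (id 3, depth 1), n19 (id 4, depth 1), n7 (id 6, depth 1), n1 (id 8, depth 1).
Iteration 2: rows with parent in {3,4,6,8} -> n23 (id 10, depth 2), n5 (id 11, depth 2).
Iteration 3: no rows with parent in {10,11}; recursion stops.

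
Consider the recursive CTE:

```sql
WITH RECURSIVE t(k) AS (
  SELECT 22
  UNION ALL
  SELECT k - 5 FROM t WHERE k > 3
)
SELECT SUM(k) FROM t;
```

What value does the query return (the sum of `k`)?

Base: k=22.
Iteration 1: 22 > 3 holds -> k = 22 - 5 = 17.
Iteration 2: 17 > 3 holds -> k = 17 - 5 = 12.
Iteration 3: 12 > 3 holds -> k = 12 - 5 = 7.
Iteration 4: 7 > 3 holds -> k = 7 - 5 = 2.
Iteration 5: 2 > 3 fails; recursion stops.
SUM(k) = 22 + 17 + 12 + 7 + 2 = 60.

60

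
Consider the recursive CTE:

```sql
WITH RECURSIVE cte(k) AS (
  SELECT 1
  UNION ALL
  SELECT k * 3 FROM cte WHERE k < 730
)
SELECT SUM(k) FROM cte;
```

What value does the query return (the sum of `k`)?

Base: k=1.
Iteration 1: 1 < 730 holds -> k = 1 * 3 = 3.
Iteration 2: 3 < 730 holds -> k = 3 * 3 = 9.
Iteration 3: 9 < 730 holds -> k = 9 * 3 = 27.
Iteration 4: 27 < 730 holds -> k = 27 * 3 = 81.
Iteration 5: 81 < 730 holds -> k = 81 * 3 = 243.
Iteration 6: 243 < 730 holds -> k = 243 * 3 = 729.
Iteration 7: 729 < 730 holds -> k = 729 * 3 = 2187.
Iteration 8: 2187 < 730 fails; recursion stops.
SUM(k) = 1 + 3 + 9 + 27 + 81 + 243 + 729 + 2187 = 3280.

3280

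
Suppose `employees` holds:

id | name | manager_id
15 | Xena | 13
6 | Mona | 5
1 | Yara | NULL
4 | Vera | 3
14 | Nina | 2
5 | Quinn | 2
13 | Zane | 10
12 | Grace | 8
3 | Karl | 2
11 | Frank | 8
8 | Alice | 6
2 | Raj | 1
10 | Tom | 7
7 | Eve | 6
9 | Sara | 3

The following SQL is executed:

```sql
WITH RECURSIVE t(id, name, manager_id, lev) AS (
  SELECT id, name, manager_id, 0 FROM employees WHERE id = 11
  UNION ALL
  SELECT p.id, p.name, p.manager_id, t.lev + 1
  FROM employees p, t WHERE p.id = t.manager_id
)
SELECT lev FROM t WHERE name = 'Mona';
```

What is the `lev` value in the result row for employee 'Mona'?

2

Base: id=11 (Frank), manager_id=8, lev 0.
Iteration 1: join on id=8 -> Alice (id 8, manager_id=6, lev 1).
Iteration 2: join on id=6 -> Mona (id 6, manager_id=5, lev 2).
Iteration 3: join on id=5 -> Quinn (id 5, manager_id=2, lev 3).
Iteration 4: join on id=2 -> Raj (id 2, manager_id=1, lev 4).
Iteration 5: join on id=1 -> Yara (id 1, manager_id=NULL, lev 5).
Iteration 6: manager_id is NULL; no match; recursion stops.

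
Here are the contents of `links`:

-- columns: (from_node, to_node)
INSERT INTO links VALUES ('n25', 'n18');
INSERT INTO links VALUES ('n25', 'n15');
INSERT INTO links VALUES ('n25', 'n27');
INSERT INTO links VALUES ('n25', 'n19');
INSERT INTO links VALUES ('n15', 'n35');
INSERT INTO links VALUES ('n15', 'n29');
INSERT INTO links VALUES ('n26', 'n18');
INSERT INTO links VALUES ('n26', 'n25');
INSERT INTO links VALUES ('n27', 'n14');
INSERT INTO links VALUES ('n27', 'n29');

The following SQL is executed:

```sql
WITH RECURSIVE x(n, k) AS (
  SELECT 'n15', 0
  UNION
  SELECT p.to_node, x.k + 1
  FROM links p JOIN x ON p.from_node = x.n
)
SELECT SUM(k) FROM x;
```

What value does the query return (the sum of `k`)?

Base: (n15, k=0).
Iteration 1: edges from {n15} -> (n29, k=1), (n35, k=1).
Iteration 2: no outgoing edges from {n29,n35}; recursion stops.
SUM(k) = 0 + 1 + 1 = 2.

2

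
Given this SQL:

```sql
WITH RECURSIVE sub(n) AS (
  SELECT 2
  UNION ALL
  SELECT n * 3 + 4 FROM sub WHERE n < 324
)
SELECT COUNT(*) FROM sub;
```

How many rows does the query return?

6

Base: n=2.
Iteration 1: 2 < 324 holds -> n = 2 * 3 + 4 = 10.
Iteration 2: 10 < 324 holds -> n = 10 * 3 + 4 = 34.
Iteration 3: 34 < 324 holds -> n = 34 * 3 + 4 = 106.
Iteration 4: 106 < 324 holds -> n = 106 * 3 + 4 = 322.
Iteration 5: 322 < 324 holds -> n = 322 * 3 + 4 = 970.
Iteration 6: 970 < 324 fails; recursion stops.
Total rows emitted: 6.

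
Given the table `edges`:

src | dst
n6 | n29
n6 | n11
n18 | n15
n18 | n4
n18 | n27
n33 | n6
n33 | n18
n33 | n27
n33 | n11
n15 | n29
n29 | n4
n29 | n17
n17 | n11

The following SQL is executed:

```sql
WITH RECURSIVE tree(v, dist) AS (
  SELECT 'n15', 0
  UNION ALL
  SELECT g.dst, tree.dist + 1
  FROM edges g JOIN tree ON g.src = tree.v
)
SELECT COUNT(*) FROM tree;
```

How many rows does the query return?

5

Base: (n15, dist=0).
Iteration 1: edges from {n15} -> (n29, dist=1).
Iteration 2: edges from {n29} -> (n17, dist=2), (n4, dist=2).
Iteration 3: edges from {n17,n4} -> (n11, dist=3).
Iteration 4: no outgoing edges from {n11}; recursion stops.
Total rows emitted: 5.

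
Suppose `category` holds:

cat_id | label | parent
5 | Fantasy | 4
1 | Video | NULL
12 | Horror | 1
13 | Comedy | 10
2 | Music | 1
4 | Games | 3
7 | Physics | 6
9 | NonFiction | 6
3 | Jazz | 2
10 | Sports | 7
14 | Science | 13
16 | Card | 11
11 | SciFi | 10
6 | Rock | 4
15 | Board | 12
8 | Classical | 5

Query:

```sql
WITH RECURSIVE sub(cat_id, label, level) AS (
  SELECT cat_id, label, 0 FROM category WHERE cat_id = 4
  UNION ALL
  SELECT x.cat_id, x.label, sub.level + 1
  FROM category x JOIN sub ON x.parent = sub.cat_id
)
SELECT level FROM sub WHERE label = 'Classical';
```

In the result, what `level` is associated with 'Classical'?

Base: cat_id=4 (Games) at level 0.
Iteration 1: rows with parent in {4} -> Fantasy (id 5, level 1), Rock (id 6, level 1).
Iteration 2: rows with parent in {5,6} -> Physics (id 7, level 2), Classical (id 8, level 2), NonFiction (id 9, level 2).
Iteration 3: rows with parent in {7,8,9} -> Sports (id 10, level 3).
Iteration 4: rows with parent in {10} -> SciFi (id 11, level 4), Comedy (id 13, level 4).
Iteration 5: rows with parent in {11,13} -> Science (id 14, level 5), Card (id 16, level 5).
Iteration 6: no rows with parent in {14,16}; recursion stops.

2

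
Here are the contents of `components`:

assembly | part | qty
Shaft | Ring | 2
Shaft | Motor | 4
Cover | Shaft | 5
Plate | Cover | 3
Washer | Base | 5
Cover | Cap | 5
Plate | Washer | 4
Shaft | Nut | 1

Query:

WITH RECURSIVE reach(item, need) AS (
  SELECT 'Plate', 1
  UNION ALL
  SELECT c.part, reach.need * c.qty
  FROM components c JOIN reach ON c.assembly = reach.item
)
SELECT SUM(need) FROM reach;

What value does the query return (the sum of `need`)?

163

Base: (Plate, need=1).
Iteration 1: components of {Plate} -> Cover = 1*3 = 3, Washer = 1*4 = 4.
Iteration 2: components of {Cover,Washer} -> Base = 4*5 = 20, Cap = 3*5 = 15, Shaft = 3*5 = 15.
Iteration 3: components of {Base,Cap,Shaft} -> Motor = 15*4 = 60, Nut = 15*1 = 15, Ring = 15*2 = 30.
Iteration 4: no further components; recursion stops.
SUM(need) = 1 + 4 + 3 + 20 + 15 + 15 + 30 + 60 + 15 = 163.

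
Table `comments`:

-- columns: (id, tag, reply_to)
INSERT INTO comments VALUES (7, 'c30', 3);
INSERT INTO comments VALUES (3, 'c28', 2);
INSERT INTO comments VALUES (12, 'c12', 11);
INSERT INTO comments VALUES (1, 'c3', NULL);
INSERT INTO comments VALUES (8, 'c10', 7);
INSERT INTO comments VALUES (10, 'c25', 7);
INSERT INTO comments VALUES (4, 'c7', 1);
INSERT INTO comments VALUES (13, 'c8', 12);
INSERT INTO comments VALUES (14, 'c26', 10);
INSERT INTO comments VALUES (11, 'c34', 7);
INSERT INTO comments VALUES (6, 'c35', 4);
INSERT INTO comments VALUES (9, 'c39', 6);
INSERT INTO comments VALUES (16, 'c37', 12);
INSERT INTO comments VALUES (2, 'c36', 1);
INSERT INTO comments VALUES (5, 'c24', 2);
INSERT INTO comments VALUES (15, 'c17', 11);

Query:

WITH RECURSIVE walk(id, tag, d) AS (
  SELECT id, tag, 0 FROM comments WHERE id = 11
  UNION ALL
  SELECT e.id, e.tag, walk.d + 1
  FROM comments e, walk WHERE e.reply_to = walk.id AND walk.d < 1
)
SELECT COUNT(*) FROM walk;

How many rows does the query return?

3

Base: id=11 (c34) at d 0.
Iteration 1: rows with reply_to in {11} -> c12 (id 12, d 1), c17 (id 15, d 1).
Iteration 2: d < 1 fails for all current rows; recursion stops.
Total rows emitted: 3.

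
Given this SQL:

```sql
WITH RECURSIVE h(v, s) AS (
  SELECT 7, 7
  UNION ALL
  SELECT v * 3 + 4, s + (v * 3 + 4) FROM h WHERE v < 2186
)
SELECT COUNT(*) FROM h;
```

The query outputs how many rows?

7

Base: v=7, s=7.
Iteration 1: 7 < 2186 holds -> v = 7 * 3 + 4 = 25, s = 7 + 25 = 32.
Iteration 2: 25 < 2186 holds -> v = 25 * 3 + 4 = 79, s = 32 + 79 = 111.
Iteration 3: 79 < 2186 holds -> v = 79 * 3 + 4 = 241, s = 111 + 241 = 352.
Iteration 4: 241 < 2186 holds -> v = 241 * 3 + 4 = 727, s = 352 + 727 = 1079.
Iteration 5: 727 < 2186 holds -> v = 727 * 3 + 4 = 2185, s = 1079 + 2185 = 3264.
Iteration 6: 2185 < 2186 holds -> v = 2185 * 3 + 4 = 6559, s = 3264 + 6559 = 9823.
Iteration 7: 6559 < 2186 fails; recursion stops.
Total rows emitted: 7.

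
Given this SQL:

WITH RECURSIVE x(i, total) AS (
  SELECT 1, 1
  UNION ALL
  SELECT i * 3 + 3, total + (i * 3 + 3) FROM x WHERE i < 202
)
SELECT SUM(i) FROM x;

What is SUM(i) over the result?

Base: i=1, total=1.
Iteration 1: 1 < 202 holds -> i = 1 * 3 + 3 = 6, total = 1 + 6 = 7.
Iteration 2: 6 < 202 holds -> i = 6 * 3 + 3 = 21, total = 7 + 21 = 28.
Iteration 3: 21 < 202 holds -> i = 21 * 3 + 3 = 66, total = 28 + 66 = 94.
Iteration 4: 66 < 202 holds -> i = 66 * 3 + 3 = 201, total = 94 + 201 = 295.
Iteration 5: 201 < 202 holds -> i = 201 * 3 + 3 = 606, total = 295 + 606 = 901.
Iteration 6: 606 < 202 fails; recursion stops.
SUM(i) = 1 + 6 + 21 + 66 + 201 + 606 = 901.

901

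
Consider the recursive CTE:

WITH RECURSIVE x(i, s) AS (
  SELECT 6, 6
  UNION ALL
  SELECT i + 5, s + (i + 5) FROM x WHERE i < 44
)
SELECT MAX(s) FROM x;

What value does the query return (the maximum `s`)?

234

Base: i=6, s=6.
Iteration 1: 6 < 44 holds -> i = 6 + 5 = 11, s = 6 + 11 = 17.
Iteration 2: 11 < 44 holds -> i = 11 + 5 = 16, s = 17 + 16 = 33.
Iteration 3: 16 < 44 holds -> i = 16 + 5 = 21, s = 33 + 21 = 54.
Iteration 4: 21 < 44 holds -> i = 21 + 5 = 26, s = 54 + 26 = 80.
Iteration 5: 26 < 44 holds -> i = 26 + 5 = 31, s = 80 + 31 = 111.
Iteration 6: 31 < 44 holds -> i = 31 + 5 = 36, s = 111 + 36 = 147.
Iteration 7: 36 < 44 holds -> i = 36 + 5 = 41, s = 147 + 41 = 188.
Iteration 8: 41 < 44 holds -> i = 41 + 5 = 46, s = 188 + 46 = 234.
Iteration 9: 46 < 44 fails; recursion stops.
s values: 6, 17, 33, 54, 80, 111, 147, 188, 234; the maximum is 234.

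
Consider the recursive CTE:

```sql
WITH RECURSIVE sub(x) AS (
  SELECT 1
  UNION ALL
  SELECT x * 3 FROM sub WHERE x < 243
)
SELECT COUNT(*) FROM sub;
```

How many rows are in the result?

6

Base: x=1.
Iteration 1: 1 < 243 holds -> x = 1 * 3 = 3.
Iteration 2: 3 < 243 holds -> x = 3 * 3 = 9.
Iteration 3: 9 < 243 holds -> x = 9 * 3 = 27.
Iteration 4: 27 < 243 holds -> x = 27 * 3 = 81.
Iteration 5: 81 < 243 holds -> x = 81 * 3 = 243.
Iteration 6: 243 < 243 fails; recursion stops.
Total rows emitted: 6.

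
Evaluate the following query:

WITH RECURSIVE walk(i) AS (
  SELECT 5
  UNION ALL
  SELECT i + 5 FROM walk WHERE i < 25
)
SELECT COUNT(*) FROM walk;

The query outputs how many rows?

Base: i=5.
Iteration 1: 5 < 25 holds -> i = 5 + 5 = 10.
Iteration 2: 10 < 25 holds -> i = 10 + 5 = 15.
Iteration 3: 15 < 25 holds -> i = 15 + 5 = 20.
Iteration 4: 20 < 25 holds -> i = 20 + 5 = 25.
Iteration 5: 25 < 25 fails; recursion stops.
Total rows emitted: 5.

5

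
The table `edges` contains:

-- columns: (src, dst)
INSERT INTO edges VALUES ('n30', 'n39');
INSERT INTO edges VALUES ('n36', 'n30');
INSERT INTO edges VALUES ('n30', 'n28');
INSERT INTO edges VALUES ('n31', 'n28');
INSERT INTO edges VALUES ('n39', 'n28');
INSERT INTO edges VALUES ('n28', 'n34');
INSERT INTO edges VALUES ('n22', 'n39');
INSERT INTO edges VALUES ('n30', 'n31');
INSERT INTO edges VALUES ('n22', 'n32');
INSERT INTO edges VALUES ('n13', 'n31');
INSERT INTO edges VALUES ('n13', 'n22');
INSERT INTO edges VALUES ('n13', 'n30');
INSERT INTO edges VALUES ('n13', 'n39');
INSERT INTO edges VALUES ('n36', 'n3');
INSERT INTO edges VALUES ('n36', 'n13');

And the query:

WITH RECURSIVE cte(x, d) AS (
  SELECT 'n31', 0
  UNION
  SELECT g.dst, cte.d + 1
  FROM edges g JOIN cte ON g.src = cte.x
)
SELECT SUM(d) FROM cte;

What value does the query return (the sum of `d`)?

Base: (n31, d=0).
Iteration 1: edges from {n31} -> (n28, d=1).
Iteration 2: edges from {n28} -> (n34, d=2).
Iteration 3: no outgoing edges from {n34}; recursion stops.
SUM(d) = 0 + 1 + 2 = 3.

3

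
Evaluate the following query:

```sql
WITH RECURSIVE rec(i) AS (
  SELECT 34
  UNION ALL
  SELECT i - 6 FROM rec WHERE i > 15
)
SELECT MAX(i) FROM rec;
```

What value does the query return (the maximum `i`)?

Base: i=34.
Iteration 1: 34 > 15 holds -> i = 34 - 6 = 28.
Iteration 2: 28 > 15 holds -> i = 28 - 6 = 22.
Iteration 3: 22 > 15 holds -> i = 22 - 6 = 16.
Iteration 4: 16 > 15 holds -> i = 16 - 6 = 10.
Iteration 5: 10 > 15 fails; recursion stops.
i values: 34, 28, 22, 16, 10; the maximum is 34.

34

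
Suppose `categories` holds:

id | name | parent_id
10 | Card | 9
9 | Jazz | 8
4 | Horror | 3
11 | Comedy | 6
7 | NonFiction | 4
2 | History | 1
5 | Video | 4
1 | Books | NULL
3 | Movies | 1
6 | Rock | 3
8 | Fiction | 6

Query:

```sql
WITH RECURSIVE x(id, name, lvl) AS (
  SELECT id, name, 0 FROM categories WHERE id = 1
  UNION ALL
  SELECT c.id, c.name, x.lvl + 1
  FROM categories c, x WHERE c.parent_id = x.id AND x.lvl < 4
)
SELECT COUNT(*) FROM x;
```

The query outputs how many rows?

Base: id=1 (Books) at lvl 0.
Iteration 1: rows with parent_id in {1} -> History (id 2, lvl 1), Movies (id 3, lvl 1).
Iteration 2: rows with parent_id in {2,3} -> Horror (id 4, lvl 2), Rock (id 6, lvl 2).
Iteration 3: rows with parent_id in {4,6} -> Video (id 5, lvl 3), NonFiction (id 7, lvl 3), Fiction (id 8, lvl 3), Comedy (id 11, lvl 3).
Iteration 4: rows with parent_id in {5,7,8,11} -> Jazz (id 9, lvl 4).
Iteration 5: lvl < 4 fails for all current rows; recursion stops.
Total rows emitted: 10.

10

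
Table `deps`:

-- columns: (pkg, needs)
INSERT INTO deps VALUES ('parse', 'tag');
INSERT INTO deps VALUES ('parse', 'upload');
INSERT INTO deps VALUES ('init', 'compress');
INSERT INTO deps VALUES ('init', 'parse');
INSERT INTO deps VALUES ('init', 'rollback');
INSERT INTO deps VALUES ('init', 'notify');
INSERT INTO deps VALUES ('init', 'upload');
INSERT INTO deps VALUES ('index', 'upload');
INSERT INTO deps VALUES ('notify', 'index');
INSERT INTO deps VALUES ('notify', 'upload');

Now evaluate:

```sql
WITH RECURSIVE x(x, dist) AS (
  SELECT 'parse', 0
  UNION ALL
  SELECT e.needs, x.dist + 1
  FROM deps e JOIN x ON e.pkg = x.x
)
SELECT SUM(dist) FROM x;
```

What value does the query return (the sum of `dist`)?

2

Base: (parse, dist=0).
Iteration 1: edges from {parse} -> (tag, dist=1), (upload, dist=1).
Iteration 2: no outgoing edges from {tag,upload}; recursion stops.
SUM(dist) = 0 + 1 + 1 = 2.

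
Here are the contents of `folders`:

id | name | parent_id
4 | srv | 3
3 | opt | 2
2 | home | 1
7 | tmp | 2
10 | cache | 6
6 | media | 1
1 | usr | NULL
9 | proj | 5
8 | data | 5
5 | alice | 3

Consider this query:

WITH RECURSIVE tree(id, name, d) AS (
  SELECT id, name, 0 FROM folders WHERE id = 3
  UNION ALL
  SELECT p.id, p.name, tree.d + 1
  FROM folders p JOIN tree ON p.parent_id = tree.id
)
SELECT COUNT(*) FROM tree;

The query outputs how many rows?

Base: id=3 (opt) at d 0.
Iteration 1: rows with parent_id in {3} -> srv (id 4, d 1), alice (id 5, d 1).
Iteration 2: rows with parent_id in {4,5} -> data (id 8, d 2), proj (id 9, d 2).
Iteration 3: no rows with parent_id in {8,9}; recursion stops.
Total rows emitted: 5.

5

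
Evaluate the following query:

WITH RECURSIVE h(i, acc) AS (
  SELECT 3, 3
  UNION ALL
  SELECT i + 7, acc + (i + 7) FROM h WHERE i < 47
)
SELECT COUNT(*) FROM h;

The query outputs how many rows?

8

Base: i=3, acc=3.
Iteration 1: 3 < 47 holds -> i = 3 + 7 = 10, acc = 3 + 10 = 13.
Iteration 2: 10 < 47 holds -> i = 10 + 7 = 17, acc = 13 + 17 = 30.
Iteration 3: 17 < 47 holds -> i = 17 + 7 = 24, acc = 30 + 24 = 54.
Iteration 4: 24 < 47 holds -> i = 24 + 7 = 31, acc = 54 + 31 = 85.
Iteration 5: 31 < 47 holds -> i = 31 + 7 = 38, acc = 85 + 38 = 123.
Iteration 6: 38 < 47 holds -> i = 38 + 7 = 45, acc = 123 + 45 = 168.
Iteration 7: 45 < 47 holds -> i = 45 + 7 = 52, acc = 168 + 52 = 220.
Iteration 8: 52 < 47 fails; recursion stops.
Total rows emitted: 8.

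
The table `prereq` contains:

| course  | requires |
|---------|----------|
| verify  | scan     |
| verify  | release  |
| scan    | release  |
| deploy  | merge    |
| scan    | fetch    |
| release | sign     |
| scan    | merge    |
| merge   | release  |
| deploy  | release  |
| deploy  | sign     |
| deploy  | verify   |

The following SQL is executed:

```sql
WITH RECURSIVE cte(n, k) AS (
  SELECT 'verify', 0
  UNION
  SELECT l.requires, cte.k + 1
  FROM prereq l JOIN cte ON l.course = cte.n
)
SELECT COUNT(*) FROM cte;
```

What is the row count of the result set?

Base: (verify, k=0).
Iteration 1: edges from {verify} -> (release, k=1), (scan, k=1).
Iteration 2: edges from {release,scan} -> (fetch, k=2), (merge, k=2), (release, k=2), (sign, k=2).
Iteration 3: edges from {fetch,merge,release,sign} -> (release, k=3), (sign, k=3).
Iteration 4: edges from {release,sign} -> (sign, k=4).
Iteration 5: no outgoing edges from {sign}; recursion stops.
Total rows emitted: 10.

10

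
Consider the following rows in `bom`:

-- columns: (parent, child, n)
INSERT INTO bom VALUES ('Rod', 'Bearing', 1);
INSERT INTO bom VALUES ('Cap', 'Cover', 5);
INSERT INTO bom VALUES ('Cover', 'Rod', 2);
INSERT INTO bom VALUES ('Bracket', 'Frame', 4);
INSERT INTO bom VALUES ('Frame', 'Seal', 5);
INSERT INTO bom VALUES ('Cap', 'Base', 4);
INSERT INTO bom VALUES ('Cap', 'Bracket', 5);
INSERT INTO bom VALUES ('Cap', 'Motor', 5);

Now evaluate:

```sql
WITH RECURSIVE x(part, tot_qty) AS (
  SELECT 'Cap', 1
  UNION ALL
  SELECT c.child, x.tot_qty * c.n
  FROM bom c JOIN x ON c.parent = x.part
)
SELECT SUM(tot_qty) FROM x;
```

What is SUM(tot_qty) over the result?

Base: (Cap, tot_qty=1).
Iteration 1: components of {Cap} -> Base = 1*4 = 4, Bracket = 1*5 = 5, Cover = 1*5 = 5, Motor = 1*5 = 5.
Iteration 2: components of {Base,Bracket,Cover,Motor} -> Frame = 5*4 = 20, Rod = 5*2 = 10.
Iteration 3: components of {Frame,Rod} -> Bearing = 10*1 = 10, Seal = 20*5 = 100.
Iteration 4: no further components; recursion stops.
SUM(tot_qty) = 1 + 4 + 5 + 5 + 5 + 10 + 20 + 10 + 100 = 160.

160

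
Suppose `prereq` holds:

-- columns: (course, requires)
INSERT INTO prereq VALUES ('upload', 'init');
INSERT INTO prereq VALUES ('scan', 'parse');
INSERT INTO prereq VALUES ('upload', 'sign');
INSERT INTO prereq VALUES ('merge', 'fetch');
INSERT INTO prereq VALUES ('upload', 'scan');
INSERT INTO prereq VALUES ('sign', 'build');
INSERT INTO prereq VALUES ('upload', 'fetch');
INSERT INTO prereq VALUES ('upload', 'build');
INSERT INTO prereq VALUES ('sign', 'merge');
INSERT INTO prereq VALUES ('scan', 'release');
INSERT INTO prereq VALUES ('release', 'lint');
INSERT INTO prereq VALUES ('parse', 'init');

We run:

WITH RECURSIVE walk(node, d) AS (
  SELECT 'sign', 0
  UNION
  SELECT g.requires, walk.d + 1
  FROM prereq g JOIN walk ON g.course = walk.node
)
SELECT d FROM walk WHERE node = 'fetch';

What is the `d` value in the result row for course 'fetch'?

Base: (sign, d=0).
Iteration 1: edges from {sign} -> (build, d=1), (merge, d=1).
Iteration 2: edges from {build,merge} -> (fetch, d=2).
Iteration 3: no outgoing edges from {fetch}; recursion stops.

2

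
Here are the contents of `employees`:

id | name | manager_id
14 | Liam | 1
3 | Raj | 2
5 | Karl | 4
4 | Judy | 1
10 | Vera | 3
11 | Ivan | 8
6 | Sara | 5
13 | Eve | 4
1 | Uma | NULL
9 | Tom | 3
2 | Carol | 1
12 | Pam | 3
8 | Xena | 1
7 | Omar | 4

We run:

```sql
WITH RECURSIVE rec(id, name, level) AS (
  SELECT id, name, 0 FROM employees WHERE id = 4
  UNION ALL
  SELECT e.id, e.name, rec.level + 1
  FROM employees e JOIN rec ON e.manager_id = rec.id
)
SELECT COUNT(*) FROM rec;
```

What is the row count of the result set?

Base: id=4 (Judy) at level 0.
Iteration 1: rows with manager_id in {4} -> Karl (id 5, level 1), Omar (id 7, level 1), Eve (id 13, level 1).
Iteration 2: rows with manager_id in {5,7,13} -> Sara (id 6, level 2).
Iteration 3: no rows with manager_id in {6}; recursion stops.
Total rows emitted: 5.

5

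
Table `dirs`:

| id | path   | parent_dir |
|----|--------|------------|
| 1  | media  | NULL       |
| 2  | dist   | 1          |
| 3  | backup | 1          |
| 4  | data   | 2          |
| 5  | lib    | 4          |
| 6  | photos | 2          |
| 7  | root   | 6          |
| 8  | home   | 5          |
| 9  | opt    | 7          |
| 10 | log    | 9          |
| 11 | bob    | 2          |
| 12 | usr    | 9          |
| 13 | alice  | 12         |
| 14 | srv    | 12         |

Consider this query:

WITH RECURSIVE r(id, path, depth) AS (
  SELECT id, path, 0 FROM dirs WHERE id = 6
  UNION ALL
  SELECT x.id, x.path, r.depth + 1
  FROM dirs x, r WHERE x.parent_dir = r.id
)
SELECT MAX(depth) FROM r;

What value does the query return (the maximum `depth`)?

Base: id=6 (photos) at depth 0.
Iteration 1: rows with parent_dir in {6} -> root (id 7, depth 1).
Iteration 2: rows with parent_dir in {7} -> opt (id 9, depth 2).
Iteration 3: rows with parent_dir in {9} -> log (id 10, depth 3), usr (id 12, depth 3).
Iteration 4: rows with parent_dir in {10,12} -> alice (id 13, depth 4), srv (id 14, depth 4).
Iteration 5: no rows with parent_dir in {13,14}; recursion stops.
depth values: 0, 1, 2, 3, 3, 4, 4; the maximum is 4.

4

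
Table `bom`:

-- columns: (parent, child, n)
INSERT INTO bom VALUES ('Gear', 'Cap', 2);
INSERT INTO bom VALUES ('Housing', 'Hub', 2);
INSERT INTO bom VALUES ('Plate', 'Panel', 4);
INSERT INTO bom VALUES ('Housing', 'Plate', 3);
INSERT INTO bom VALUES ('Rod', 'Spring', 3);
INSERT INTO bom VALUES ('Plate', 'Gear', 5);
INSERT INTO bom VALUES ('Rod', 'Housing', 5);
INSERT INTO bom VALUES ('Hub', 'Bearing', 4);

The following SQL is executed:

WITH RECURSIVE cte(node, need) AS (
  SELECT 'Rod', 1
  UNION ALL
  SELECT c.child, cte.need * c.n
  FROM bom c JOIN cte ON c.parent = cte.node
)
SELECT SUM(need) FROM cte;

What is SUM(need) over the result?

359

Base: (Rod, need=1).
Iteration 1: components of {Rod} -> Housing = 1*5 = 5, Spring = 1*3 = 3.
Iteration 2: components of {Housing,Spring} -> Hub = 5*2 = 10, Plate = 5*3 = 15.
Iteration 3: components of {Hub,Plate} -> Bearing = 10*4 = 40, Gear = 15*5 = 75, Panel = 15*4 = 60.
Iteration 4: components of {Bearing,Gear,Panel} -> Cap = 75*2 = 150.
Iteration 5: no further components; recursion stops.
SUM(need) = 1 + 5 + 3 + 15 + 10 + 75 + 60 + 40 + 150 = 359.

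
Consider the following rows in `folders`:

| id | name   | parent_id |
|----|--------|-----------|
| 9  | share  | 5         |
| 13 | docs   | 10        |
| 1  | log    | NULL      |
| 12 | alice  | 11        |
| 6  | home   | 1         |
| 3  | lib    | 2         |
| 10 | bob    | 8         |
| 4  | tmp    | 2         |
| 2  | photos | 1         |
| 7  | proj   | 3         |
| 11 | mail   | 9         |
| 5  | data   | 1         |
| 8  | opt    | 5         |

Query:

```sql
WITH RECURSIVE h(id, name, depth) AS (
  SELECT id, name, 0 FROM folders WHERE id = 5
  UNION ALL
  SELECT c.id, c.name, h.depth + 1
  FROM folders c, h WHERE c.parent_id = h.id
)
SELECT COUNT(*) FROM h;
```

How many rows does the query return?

7

Base: id=5 (data) at depth 0.
Iteration 1: rows with parent_id in {5} -> opt (id 8, depth 1), share (id 9, depth 1).
Iteration 2: rows with parent_id in {8,9} -> bob (id 10, depth 2), mail (id 11, depth 2).
Iteration 3: rows with parent_id in {10,11} -> alice (id 12, depth 3), docs (id 13, depth 3).
Iteration 4: no rows with parent_id in {12,13}; recursion stops.
Total rows emitted: 7.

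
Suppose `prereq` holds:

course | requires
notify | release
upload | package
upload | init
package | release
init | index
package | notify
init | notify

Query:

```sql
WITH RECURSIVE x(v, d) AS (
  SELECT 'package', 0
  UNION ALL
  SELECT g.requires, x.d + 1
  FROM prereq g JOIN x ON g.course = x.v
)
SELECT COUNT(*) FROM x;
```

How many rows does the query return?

Base: (package, d=0).
Iteration 1: edges from {package} -> (notify, d=1), (release, d=1).
Iteration 2: edges from {notify,release} -> (release, d=2).
Iteration 3: no outgoing edges from {release}; recursion stops.
Total rows emitted: 4.

4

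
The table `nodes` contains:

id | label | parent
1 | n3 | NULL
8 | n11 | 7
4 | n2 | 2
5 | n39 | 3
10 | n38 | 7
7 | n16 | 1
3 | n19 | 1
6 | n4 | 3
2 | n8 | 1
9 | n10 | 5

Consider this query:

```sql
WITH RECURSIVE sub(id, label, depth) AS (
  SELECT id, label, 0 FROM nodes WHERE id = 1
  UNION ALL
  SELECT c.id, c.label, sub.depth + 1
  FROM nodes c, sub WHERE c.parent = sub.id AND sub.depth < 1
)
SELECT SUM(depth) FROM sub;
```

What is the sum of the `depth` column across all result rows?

Base: id=1 (n3) at depth 0.
Iteration 1: rows with parent in {1} -> n8 (id 2, depth 1), n19 (id 3, depth 1), n16 (id 7, depth 1).
Iteration 2: depth < 1 fails for all current rows; recursion stops.
SUM(depth) = 0 + 1 + 1 + 1 = 3.

3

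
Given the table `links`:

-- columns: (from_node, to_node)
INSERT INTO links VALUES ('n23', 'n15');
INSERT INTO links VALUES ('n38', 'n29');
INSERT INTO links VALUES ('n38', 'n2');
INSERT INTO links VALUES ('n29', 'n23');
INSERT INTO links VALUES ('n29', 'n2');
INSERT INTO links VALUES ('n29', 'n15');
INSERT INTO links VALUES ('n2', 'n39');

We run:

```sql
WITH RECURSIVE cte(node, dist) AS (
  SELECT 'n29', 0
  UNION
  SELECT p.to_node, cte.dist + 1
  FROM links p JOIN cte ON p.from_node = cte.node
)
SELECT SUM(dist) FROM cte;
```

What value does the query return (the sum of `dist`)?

Base: (n29, dist=0).
Iteration 1: edges from {n29} -> (n15, dist=1), (n2, dist=1), (n23, dist=1).
Iteration 2: edges from {n15,n2,n23} -> (n15, dist=2), (n39, dist=2).
Iteration 3: no outgoing edges from {n15,n39}; recursion stops.
SUM(dist) = 0 + 1 + 1 + 1 + 2 + 2 = 7.

7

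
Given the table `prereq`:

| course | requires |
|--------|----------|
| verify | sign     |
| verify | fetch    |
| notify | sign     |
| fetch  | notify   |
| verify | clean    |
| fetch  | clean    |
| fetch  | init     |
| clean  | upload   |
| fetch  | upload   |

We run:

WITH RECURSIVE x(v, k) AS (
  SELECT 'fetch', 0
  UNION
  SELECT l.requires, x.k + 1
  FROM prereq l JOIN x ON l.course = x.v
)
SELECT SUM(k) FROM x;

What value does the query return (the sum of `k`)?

8

Base: (fetch, k=0).
Iteration 1: edges from {fetch} -> (clean, k=1), (init, k=1), (notify, k=1), (upload, k=1).
Iteration 2: edges from {clean,init,notify,upload} -> (sign, k=2), (upload, k=2).
Iteration 3: no outgoing edges from {sign,upload}; recursion stops.
SUM(k) = 0 + 1 + 1 + 1 + 1 + 2 + 2 = 8.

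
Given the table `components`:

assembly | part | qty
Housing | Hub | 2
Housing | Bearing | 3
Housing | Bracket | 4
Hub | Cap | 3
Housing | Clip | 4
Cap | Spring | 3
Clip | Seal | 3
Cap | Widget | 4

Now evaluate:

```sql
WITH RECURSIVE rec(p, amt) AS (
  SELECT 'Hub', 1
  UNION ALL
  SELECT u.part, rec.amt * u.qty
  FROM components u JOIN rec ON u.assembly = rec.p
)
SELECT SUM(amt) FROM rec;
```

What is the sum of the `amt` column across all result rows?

25

Base: (Hub, amt=1).
Iteration 1: components of {Hub} -> Cap = 1*3 = 3.
Iteration 2: components of {Cap} -> Spring = 3*3 = 9, Widget = 3*4 = 12.
Iteration 3: no further components; recursion stops.
SUM(amt) = 1 + 3 + 9 + 12 = 25.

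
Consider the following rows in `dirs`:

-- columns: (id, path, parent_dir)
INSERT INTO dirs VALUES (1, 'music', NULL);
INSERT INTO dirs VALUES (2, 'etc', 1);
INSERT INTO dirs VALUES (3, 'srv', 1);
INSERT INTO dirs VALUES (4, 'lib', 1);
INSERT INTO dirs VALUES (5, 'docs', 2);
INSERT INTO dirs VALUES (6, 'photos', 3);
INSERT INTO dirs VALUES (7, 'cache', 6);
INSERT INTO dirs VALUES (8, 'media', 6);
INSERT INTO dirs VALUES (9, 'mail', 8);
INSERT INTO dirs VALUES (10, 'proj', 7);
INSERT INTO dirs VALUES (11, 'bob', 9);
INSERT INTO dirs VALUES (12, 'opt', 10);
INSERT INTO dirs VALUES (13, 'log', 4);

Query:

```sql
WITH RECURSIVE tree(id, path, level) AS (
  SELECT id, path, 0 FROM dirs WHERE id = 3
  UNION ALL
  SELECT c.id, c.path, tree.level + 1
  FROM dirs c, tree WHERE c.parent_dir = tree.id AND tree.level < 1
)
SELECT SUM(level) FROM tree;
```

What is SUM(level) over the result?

1

Base: id=3 (srv) at level 0.
Iteration 1: rows with parent_dir in {3} -> photos (id 6, level 1).
Iteration 2: level < 1 fails for all current rows; recursion stops.
SUM(level) = 0 + 1 = 1.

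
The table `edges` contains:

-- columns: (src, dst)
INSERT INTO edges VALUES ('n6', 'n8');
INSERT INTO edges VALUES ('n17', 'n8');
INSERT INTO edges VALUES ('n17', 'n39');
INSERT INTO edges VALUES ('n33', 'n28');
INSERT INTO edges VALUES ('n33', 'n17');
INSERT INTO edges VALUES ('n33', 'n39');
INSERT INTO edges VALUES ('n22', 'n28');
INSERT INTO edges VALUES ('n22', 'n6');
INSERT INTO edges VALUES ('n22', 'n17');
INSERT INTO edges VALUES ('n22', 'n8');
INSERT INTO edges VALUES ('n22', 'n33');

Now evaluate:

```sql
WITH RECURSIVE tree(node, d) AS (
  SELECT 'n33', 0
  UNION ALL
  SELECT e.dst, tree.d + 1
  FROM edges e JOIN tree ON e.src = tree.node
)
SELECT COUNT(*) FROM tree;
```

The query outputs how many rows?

Base: (n33, d=0).
Iteration 1: edges from {n33} -> (n17, d=1), (n28, d=1), (n39, d=1).
Iteration 2: edges from {n17,n28,n39} -> (n39, d=2), (n8, d=2).
Iteration 3: no outgoing edges from {n39,n8}; recursion stops.
Total rows emitted: 6.

6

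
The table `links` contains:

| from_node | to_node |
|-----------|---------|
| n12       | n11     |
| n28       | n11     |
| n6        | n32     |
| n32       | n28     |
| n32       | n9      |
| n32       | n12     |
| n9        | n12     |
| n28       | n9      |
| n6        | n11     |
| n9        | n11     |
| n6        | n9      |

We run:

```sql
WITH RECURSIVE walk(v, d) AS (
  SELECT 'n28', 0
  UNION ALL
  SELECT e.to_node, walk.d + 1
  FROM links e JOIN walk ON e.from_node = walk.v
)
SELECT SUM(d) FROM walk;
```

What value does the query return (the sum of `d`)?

9

Base: (n28, d=0).
Iteration 1: edges from {n28} -> (n11, d=1), (n9, d=1).
Iteration 2: edges from {n11,n9} -> (n11, d=2), (n12, d=2).
Iteration 3: edges from {n11,n12} -> (n11, d=3).
Iteration 4: no outgoing edges from {n11}; recursion stops.
SUM(d) = 0 + 1 + 1 + 2 + 2 + 3 = 9.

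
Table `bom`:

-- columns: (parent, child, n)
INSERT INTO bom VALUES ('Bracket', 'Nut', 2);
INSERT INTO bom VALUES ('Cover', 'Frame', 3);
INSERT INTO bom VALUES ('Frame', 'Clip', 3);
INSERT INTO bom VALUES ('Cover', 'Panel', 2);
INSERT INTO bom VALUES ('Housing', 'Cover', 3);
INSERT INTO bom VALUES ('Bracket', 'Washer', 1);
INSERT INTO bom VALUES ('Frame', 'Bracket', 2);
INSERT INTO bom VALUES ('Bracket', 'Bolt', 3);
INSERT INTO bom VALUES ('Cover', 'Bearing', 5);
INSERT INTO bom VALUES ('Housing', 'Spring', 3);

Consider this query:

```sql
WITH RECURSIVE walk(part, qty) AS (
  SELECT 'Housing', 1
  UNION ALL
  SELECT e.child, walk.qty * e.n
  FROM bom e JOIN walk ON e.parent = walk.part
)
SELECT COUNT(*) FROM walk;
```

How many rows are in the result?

11

Base: (Housing, qty=1).
Iteration 1: components of {Housing} -> Cover = 1*3 = 3, Spring = 1*3 = 3.
Iteration 2: components of {Cover,Spring} -> Bearing = 3*5 = 15, Frame = 3*3 = 9, Panel = 3*2 = 6.
Iteration 3: components of {Bearing,Frame,Panel} -> Bracket = 9*2 = 18, Clip = 9*3 = 27.
Iteration 4: components of {Bracket,Clip} -> Bolt = 18*3 = 54, Nut = 18*2 = 36, Washer = 18*1 = 18.
Iteration 5: no further components; recursion stops.
Total rows emitted: 11.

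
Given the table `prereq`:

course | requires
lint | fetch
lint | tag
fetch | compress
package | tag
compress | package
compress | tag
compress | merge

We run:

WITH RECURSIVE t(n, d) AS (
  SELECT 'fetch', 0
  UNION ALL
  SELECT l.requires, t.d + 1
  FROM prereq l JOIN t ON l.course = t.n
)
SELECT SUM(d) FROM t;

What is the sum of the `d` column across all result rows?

10

Base: (fetch, d=0).
Iteration 1: edges from {fetch} -> (compress, d=1).
Iteration 2: edges from {compress} -> (merge, d=2), (package, d=2), (tag, d=2).
Iteration 3: edges from {merge,package,tag} -> (tag, d=3).
Iteration 4: no outgoing edges from {tag}; recursion stops.
SUM(d) = 0 + 1 + 2 + 2 + 2 + 3 = 10.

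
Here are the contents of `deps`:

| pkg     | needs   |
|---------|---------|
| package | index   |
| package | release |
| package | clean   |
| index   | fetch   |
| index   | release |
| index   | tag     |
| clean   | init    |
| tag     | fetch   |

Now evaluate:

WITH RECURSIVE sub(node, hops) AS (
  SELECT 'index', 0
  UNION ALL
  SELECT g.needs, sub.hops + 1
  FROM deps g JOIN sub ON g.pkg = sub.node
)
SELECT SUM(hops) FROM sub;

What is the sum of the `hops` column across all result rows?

5

Base: (index, hops=0).
Iteration 1: edges from {index} -> (fetch, hops=1), (release, hops=1), (tag, hops=1).
Iteration 2: edges from {fetch,release,tag} -> (fetch, hops=2).
Iteration 3: no outgoing edges from {fetch}; recursion stops.
SUM(hops) = 0 + 1 + 1 + 1 + 2 = 5.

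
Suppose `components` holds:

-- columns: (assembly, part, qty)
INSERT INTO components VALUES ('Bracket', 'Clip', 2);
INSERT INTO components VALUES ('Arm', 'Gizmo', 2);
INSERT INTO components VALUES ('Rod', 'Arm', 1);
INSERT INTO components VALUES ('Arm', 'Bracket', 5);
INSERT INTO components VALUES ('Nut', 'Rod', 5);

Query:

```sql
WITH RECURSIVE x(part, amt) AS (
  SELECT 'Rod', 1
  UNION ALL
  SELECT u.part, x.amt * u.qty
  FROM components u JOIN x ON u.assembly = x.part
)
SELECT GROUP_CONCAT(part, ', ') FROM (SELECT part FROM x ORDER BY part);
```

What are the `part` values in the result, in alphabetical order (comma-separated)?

Arm, Bracket, Clip, Gizmo, Rod

Base: (Rod, amt=1).
Iteration 1: components of {Rod} -> Arm = 1*1 = 1.
Iteration 2: components of {Arm} -> Bracket = 1*5 = 5, Gizmo = 1*2 = 2.
Iteration 3: components of {Bracket,Gizmo} -> Clip = 5*2 = 10.
Iteration 4: no further components; recursion stops.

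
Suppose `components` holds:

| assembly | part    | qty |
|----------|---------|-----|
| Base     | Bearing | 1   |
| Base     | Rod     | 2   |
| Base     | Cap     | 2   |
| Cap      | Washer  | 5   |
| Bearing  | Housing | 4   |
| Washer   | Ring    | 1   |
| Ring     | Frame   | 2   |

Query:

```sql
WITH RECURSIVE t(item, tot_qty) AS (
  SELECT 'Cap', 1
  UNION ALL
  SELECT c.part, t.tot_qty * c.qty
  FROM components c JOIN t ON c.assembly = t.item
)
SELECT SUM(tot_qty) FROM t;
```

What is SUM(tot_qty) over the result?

21

Base: (Cap, tot_qty=1).
Iteration 1: components of {Cap} -> Washer = 1*5 = 5.
Iteration 2: components of {Washer} -> Ring = 5*1 = 5.
Iteration 3: components of {Ring} -> Frame = 5*2 = 10.
Iteration 4: no further components; recursion stops.
SUM(tot_qty) = 1 + 5 + 5 + 10 = 21.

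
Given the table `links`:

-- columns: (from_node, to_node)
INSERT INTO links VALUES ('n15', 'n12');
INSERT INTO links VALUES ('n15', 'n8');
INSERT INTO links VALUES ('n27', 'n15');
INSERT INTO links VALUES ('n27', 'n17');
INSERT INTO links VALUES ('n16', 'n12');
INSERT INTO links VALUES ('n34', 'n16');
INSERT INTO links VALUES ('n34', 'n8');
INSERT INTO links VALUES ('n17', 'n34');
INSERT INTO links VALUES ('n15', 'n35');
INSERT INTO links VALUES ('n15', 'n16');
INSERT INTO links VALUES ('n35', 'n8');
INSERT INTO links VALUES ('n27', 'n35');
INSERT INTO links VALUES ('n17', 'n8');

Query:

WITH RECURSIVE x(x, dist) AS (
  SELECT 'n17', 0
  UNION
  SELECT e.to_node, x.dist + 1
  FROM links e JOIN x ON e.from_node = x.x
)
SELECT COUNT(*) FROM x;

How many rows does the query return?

Base: (n17, dist=0).
Iteration 1: edges from {n17} -> (n34, dist=1), (n8, dist=1).
Iteration 2: edges from {n34,n8} -> (n16, dist=2), (n8, dist=2).
Iteration 3: edges from {n16,n8} -> (n12, dist=3).
Iteration 4: no outgoing edges from {n12}; recursion stops.
Total rows emitted: 6.

6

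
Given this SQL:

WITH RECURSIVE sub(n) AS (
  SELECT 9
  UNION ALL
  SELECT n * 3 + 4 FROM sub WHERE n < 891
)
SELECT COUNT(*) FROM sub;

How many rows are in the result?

Base: n=9.
Iteration 1: 9 < 891 holds -> n = 9 * 3 + 4 = 31.
Iteration 2: 31 < 891 holds -> n = 31 * 3 + 4 = 97.
Iteration 3: 97 < 891 holds -> n = 97 * 3 + 4 = 295.
Iteration 4: 295 < 891 holds -> n = 295 * 3 + 4 = 889.
Iteration 5: 889 < 891 holds -> n = 889 * 3 + 4 = 2671.
Iteration 6: 2671 < 891 fails; recursion stops.
Total rows emitted: 6.

6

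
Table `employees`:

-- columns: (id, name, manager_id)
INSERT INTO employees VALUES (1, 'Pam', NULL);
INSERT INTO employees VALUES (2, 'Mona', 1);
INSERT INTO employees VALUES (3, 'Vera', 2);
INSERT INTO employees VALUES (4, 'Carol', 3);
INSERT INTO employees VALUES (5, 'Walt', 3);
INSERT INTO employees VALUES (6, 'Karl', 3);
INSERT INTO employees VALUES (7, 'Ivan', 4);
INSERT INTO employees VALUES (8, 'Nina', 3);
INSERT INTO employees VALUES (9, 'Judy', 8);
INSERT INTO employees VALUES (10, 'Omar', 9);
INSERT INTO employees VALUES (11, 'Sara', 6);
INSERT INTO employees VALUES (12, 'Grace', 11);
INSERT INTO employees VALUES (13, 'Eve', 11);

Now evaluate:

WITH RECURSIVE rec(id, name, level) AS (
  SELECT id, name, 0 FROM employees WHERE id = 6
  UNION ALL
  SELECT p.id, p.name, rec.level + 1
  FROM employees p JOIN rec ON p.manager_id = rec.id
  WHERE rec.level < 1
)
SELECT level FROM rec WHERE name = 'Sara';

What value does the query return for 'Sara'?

Base: id=6 (Karl) at level 0.
Iteration 1: rows with manager_id in {6} -> Sara (id 11, level 1).
Iteration 2: level < 1 fails for all current rows; recursion stops.

1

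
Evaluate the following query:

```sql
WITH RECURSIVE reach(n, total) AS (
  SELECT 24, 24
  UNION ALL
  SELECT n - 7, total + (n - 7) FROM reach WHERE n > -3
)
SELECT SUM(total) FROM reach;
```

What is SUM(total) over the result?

Base: n=24, total=24.
Iteration 1: 24 > -3 holds -> n = 24 - 7 = 17, total = 24 + 17 = 41.
Iteration 2: 17 > -3 holds -> n = 17 - 7 = 10, total = 41 + 10 = 51.
Iteration 3: 10 > -3 holds -> n = 10 - 7 = 3, total = 51 + 3 = 54.
Iteration 4: 3 > -3 holds -> n = 3 - 7 = -4, total = 54 + -4 = 50.
Iteration 5: -4 > -3 fails; recursion stops.
SUM(total) = 24 + 41 + 51 + 54 + 50 = 220.

220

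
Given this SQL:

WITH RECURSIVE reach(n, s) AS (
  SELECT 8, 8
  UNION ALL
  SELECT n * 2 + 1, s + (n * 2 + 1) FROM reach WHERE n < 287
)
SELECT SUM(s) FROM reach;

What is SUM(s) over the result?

Base: n=8, s=8.
Iteration 1: 8 < 287 holds -> n = 8 * 2 + 1 = 17, s = 8 + 17 = 25.
Iteration 2: 17 < 287 holds -> n = 17 * 2 + 1 = 35, s = 25 + 35 = 60.
Iteration 3: 35 < 287 holds -> n = 35 * 2 + 1 = 71, s = 60 + 71 = 131.
Iteration 4: 71 < 287 holds -> n = 71 * 2 + 1 = 143, s = 131 + 143 = 274.
Iteration 5: 143 < 287 holds -> n = 143 * 2 + 1 = 287, s = 274 + 287 = 561.
Iteration 6: 287 < 287 fails; recursion stops.
SUM(s) = 8 + 25 + 60 + 131 + 274 + 561 = 1059.

1059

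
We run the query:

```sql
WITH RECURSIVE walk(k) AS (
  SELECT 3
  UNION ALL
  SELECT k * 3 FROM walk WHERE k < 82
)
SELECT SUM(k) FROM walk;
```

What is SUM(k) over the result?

Base: k=3.
Iteration 1: 3 < 82 holds -> k = 3 * 3 = 9.
Iteration 2: 9 < 82 holds -> k = 9 * 3 = 27.
Iteration 3: 27 < 82 holds -> k = 27 * 3 = 81.
Iteration 4: 81 < 82 holds -> k = 81 * 3 = 243.
Iteration 5: 243 < 82 fails; recursion stops.
SUM(k) = 3 + 9 + 27 + 81 + 243 = 363.

363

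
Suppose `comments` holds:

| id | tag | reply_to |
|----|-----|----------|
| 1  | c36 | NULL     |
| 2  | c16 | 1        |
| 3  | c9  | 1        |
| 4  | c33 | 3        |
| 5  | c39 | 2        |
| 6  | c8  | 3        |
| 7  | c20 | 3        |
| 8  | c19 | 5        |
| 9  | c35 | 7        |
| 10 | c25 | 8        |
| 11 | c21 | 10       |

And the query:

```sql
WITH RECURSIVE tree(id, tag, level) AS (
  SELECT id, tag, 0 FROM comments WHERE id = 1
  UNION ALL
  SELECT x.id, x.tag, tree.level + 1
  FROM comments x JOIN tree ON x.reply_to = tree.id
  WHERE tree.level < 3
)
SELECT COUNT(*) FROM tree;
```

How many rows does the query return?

Base: id=1 (c36) at level 0.
Iteration 1: rows with reply_to in {1} -> c16 (id 2, level 1), c9 (id 3, level 1).
Iteration 2: rows with reply_to in {2,3} -> c33 (id 4, level 2), c39 (id 5, level 2), c8 (id 6, level 2), c20 (id 7, level 2).
Iteration 3: rows with reply_to in {4,5,6,7} -> c19 (id 8, level 3), c35 (id 9, level 3).
Iteration 4: level < 3 fails for all current rows; recursion stops.
Total rows emitted: 9.

9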